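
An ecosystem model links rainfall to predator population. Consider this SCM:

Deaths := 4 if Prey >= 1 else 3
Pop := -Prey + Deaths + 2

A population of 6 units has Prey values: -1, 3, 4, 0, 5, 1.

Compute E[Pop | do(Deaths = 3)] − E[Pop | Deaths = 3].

-2.5

Under do(Deaths=3), Deaths's equation is replaced by Deaths=3 for every unit. Per-unit Pop: 6, 2, 1, 5, 0, 4. Mean = 3.
Observing Deaths=3 restricts to units where Deaths's equation naturally yields 3: Prey ∈ {-1, 0}. In that subpopulation Pop = 6, 5, mean 5.5.
Difference = 3 − 5.5 = -2.5.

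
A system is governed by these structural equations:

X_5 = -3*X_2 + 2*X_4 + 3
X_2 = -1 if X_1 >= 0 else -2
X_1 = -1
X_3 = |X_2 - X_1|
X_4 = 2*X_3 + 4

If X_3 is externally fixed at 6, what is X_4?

16

The intervention breaks the incoming arrows to X_3: X_3 = |X_2 - X_1| no longer applies, and X_3 = 6.
X_4 = 2*X_3 + 4  [with X_3=6]  = 16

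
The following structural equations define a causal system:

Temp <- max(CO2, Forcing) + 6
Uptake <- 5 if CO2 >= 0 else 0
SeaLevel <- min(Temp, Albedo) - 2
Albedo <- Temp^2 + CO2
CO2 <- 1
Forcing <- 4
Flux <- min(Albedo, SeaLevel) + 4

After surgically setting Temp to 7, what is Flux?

The intervention breaks the incoming arrows to Temp: Temp <- max(CO2, Forcing) + 6 no longer applies, and Temp = 7.
Albedo = Temp^2 + CO2  [with Temp=7, CO2=1]  = 50
SeaLevel = min(Temp, Albedo) - 2  [with Temp=7, Albedo=50]  = 5
Flux = min(Albedo, SeaLevel) + 4  [with Albedo=50, SeaLevel=5]  = 9

9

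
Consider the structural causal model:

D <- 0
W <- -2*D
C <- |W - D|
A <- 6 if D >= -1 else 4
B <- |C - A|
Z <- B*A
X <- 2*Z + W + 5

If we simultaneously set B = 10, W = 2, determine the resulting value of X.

127

Setting B = 10, W = 2 by intervention discards those variables' equations.
A = 6 if D >= -1 else 4  [with D=0]  = 6
Z = B*A  [with B=10, A=6]  = 60
X = 2*Z + W + 5  [with Z=60, W=2]  = 127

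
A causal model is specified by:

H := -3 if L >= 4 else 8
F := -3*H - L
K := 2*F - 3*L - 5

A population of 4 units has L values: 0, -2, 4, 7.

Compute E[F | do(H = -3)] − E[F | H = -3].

do(H=-3) breaks H's dependence on L. With H=-3 fixed, F across the units is 9, 11, 5, 2, mean 6.75.
Observing H=-3 restricts to units where H's equation naturally yields -3: L ∈ {4, 7}. In that subpopulation F = 5, 2, mean 3.5.
Difference = 6.75 − 3.5 = 3.25.

3.25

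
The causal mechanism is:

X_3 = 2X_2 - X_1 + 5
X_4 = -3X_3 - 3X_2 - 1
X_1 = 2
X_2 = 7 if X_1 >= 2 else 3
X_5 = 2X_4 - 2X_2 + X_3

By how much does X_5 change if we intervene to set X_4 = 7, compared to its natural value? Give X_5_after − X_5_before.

160

Intervening sets X_4 = 7 and removes its equation (X_4 = -3X_3 - 3X_2 - 1).
X_2 = 7 if X_1 >= 2 else 3  [with X_1=2]  = 7
X_3 = 2X_2 - X_1 + 5  [with X_2=7, X_1=2]  = 17
X_5 = 2X_4 - 2X_2 + X_3  [with X_4=7, X_2=7, X_3=17]  = 17
Without intervention: X_2 = 7 if X_1 >= 2 else 3  [with X_1=2]  = 7; X_3 = 2X_2 - X_1 + 5  [with X_2=7, X_1=2]  = 17; X_4 = -3X_3 - 3X_2 - 1  [with X_3=17, X_2=7]  = -73; X_5 = 2X_4 - 2X_2 + X_3  [with X_4=-73, X_2=7, X_3=17]  = -143.
Change = 17 − (-143) = 160.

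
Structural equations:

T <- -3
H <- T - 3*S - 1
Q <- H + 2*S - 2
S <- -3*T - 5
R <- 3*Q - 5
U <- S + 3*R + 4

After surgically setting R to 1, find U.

The intervention breaks the incoming arrows to R: R <- 3*Q - 5 no longer applies, and R = 1.
S = -3*T - 5  [with T=-3]  = 4
U = S + 3*R + 4  [with S=4, R=1]  = 11

11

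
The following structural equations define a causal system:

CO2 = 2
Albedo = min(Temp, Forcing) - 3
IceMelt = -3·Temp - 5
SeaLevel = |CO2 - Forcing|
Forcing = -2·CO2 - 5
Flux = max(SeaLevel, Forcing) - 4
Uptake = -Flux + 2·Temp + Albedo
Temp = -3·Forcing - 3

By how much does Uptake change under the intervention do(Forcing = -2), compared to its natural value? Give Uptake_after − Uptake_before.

-28

do(Forcing=-2) replaces the equation Forcing = -2·CO2 - 5 with the constant Forcing = -2.
Temp = -3·Forcing - 3  [with Forcing=-2]  = 3
Albedo = min(Temp, Forcing) - 3  [with Temp=3, Forcing=-2]  = -5
SeaLevel = |CO2 - Forcing|  [with CO2=2, Forcing=-2]  = 4
Flux = max(SeaLevel, Forcing) - 4  [with SeaLevel=4, Forcing=-2]  = 0
Uptake = -Flux + 2·Temp + Albedo  [with Flux=0, Temp=3, Albedo=-5]  = 1
Without intervention: Forcing = -2·CO2 - 5  [with CO2=2]  = -9; Temp = -3·Forcing - 3  [with Forcing=-9]  = 24; Albedo = min(Temp, Forcing) - 3  [with Temp=24, Forcing=-9]  = -12; SeaLevel = |CO2 - Forcing|  [with CO2=2, Forcing=-9]  = 11; Flux = max(SeaLevel, Forcing) - 4  [with SeaLevel=11, Forcing=-9]  = 7; Uptake = -Flux + 2·Temp + Albedo  [with Flux=7, Temp=24, Albedo=-12]  = 29.
Change = 1 − 29 = -28.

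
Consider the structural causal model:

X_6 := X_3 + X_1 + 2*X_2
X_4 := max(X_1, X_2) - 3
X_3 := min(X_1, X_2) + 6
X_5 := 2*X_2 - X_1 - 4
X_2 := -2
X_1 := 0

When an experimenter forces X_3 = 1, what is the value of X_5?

do(X_3=1) replaces the equation X_3 := min(X_1, X_2) + 6 with the constant X_3 = 1.
X_5 is not downstream of the intervention, so its value is determined by the original equations.
X_5 = 2*X_2 - X_1 - 4  [with X_2=-2, X_1=0]  = -8

-8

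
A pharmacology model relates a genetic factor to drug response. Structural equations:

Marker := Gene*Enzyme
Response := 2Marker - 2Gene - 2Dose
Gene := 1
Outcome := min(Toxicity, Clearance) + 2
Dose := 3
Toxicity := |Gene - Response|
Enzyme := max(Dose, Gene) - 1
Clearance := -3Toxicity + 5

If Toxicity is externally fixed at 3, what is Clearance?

-4

Intervening sets Toxicity = 3 and removes its equation (Toxicity := |Gene - Response|).
Clearance = -3Toxicity + 5  [with Toxicity=3]  = -4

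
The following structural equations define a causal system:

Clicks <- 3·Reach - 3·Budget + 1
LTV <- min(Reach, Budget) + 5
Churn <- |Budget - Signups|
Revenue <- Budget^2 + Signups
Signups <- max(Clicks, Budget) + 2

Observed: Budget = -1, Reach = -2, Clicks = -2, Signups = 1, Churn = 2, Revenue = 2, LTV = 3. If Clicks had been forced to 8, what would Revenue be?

The intervention breaks the incoming arrows to Clicks: Clicks <- 3·Reach - 3·Budget + 1 no longer applies, and Clicks = 8.
Signups = max(Clicks, Budget) + 2  [with Clicks=8, Budget=-1]  = 10
Revenue = Budget^2 + Signups  [with Budget=-1, Signups=10]  = 11

11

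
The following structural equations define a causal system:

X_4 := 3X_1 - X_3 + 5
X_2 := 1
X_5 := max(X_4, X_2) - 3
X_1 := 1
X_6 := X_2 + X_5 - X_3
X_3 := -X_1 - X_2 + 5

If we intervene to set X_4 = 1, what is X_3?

3

Under do(X_4=1), the mechanism X_4 := 3X_1 - X_3 + 5 is discarded; X_4 is fixed at 1.
Since X_3 is not a descendant of the intervened variable, it is unaffected.
X_3 = -X_1 - X_2 + 5  [with X_1=1, X_2=1]  = 3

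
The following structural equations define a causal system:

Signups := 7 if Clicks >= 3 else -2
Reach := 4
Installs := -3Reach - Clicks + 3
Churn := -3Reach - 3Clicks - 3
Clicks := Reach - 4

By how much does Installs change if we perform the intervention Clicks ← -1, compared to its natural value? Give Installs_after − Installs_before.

1

The intervention breaks the incoming arrows to Clicks: Clicks := Reach - 4 no longer applies, and Clicks = -1.
Installs = -3Reach - Clicks + 3  [with Reach=4, Clicks=-1]  = -8
Without intervention: Clicks = Reach - 4  [with Reach=4]  = 0; Installs = -3Reach - Clicks + 3  [with Reach=4, Clicks=0]  = -9.
Change = -8 − (-9) = 1.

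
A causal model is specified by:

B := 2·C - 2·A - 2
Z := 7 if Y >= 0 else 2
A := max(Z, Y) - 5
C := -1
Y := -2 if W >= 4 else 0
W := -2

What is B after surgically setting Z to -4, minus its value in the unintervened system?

Under do(Z=-4), the mechanism Z := 7 if Y >= 0 else 2 is discarded; Z is fixed at -4.
Y = -2 if W >= 4 else 0  [with W=-2]  = 0
A = max(Z, Y) - 5  [with Z=-4, Y=0]  = -5
B = 2·C - 2·A - 2  [with C=-1, A=-5]  = 6
Without intervention: Y = -2 if W >= 4 else 0  [with W=-2]  = 0; Z = 7 if Y >= 0 else 2  [with Y=0]  = 7; A = max(Z, Y) - 5  [with Z=7, Y=0]  = 2; B = 2·C - 2·A - 2  [with C=-1, A=2]  = -8.
Change = 6 − (-8) = 14.

14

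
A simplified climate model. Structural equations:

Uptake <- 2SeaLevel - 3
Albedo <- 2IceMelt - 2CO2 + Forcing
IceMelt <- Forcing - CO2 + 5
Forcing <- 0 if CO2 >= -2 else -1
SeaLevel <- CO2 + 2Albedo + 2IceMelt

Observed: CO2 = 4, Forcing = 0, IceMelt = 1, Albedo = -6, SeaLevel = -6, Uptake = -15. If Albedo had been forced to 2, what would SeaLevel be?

10

Intervening sets Albedo = 2 and removes its equation (Albedo <- 2IceMelt - 2CO2 + Forcing).
Forcing = 0 if CO2 >= -2 else -1  [with CO2=4]  = 0
IceMelt = Forcing - CO2 + 5  [with Forcing=0, CO2=4]  = 1
SeaLevel = CO2 + 2Albedo + 2IceMelt  [with CO2=4, Albedo=2, IceMelt=1]  = 10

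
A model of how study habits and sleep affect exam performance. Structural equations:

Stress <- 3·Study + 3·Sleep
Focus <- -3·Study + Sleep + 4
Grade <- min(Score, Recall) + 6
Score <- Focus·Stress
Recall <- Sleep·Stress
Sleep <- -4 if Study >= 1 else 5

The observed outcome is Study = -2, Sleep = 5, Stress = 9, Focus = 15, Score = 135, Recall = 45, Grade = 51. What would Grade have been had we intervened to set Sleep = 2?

Under do(Sleep=2), the mechanism Sleep <- -4 if Study >= 1 else 5 is discarded; Sleep is fixed at 2.
Stress = 3·Study + 3·Sleep  [with Study=-2, Sleep=2]  = 0
Focus = -3·Study + Sleep + 4  [with Study=-2, Sleep=2]  = 12
Score = Focus·Stress  [with Focus=12, Stress=0]  = 0
Recall = Sleep·Stress  [with Sleep=2, Stress=0]  = 0
Grade = min(Score, Recall) + 6  [with Score=0, Recall=0]  = 6

6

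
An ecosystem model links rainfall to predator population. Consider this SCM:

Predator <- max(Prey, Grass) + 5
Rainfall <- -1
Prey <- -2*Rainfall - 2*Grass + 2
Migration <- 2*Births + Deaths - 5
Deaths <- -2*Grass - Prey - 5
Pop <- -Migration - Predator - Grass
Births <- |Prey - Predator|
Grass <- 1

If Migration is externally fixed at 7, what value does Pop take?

do(Migration=7) replaces the equation Migration <- 2*Births + Deaths - 5 with the constant Migration = 7.
Prey = -2*Rainfall - 2*Grass + 2  [with Rainfall=-1, Grass=1]  = 2
Predator = max(Prey, Grass) + 5  [with Prey=2, Grass=1]  = 7
Pop = -Migration - Predator - Grass  [with Migration=7, Predator=7, Grass=1]  = -15

-15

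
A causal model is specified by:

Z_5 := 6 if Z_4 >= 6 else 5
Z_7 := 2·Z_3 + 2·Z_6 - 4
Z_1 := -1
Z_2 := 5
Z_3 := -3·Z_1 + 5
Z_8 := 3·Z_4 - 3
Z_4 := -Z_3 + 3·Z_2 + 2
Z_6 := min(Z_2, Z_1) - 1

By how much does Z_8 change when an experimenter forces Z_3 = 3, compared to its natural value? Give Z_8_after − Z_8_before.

15

The intervention breaks the incoming arrows to Z_3: Z_3 := -3·Z_1 + 5 no longer applies, and Z_3 = 3.
Z_4 = -Z_3 + 3·Z_2 + 2  [with Z_3=3, Z_2=5]  = 14
Z_8 = 3·Z_4 - 3  [with Z_4=14]  = 39
Without intervention: Z_3 = -3·Z_1 + 5  [with Z_1=-1]  = 8; Z_4 = -Z_3 + 3·Z_2 + 2  [with Z_3=8, Z_2=5]  = 9; Z_8 = 3·Z_4 - 3  [with Z_4=9]  = 24.
Change = 39 − 24 = 15.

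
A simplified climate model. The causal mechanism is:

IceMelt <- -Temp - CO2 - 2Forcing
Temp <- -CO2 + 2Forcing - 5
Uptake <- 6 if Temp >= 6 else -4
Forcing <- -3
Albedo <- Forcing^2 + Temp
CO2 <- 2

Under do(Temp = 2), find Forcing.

-3

Under do(Temp=2), the mechanism Temp <- -CO2 + 2Forcing - 5 is discarded; Temp is fixed at 2.
Since Forcing is not a descendant of the intervened variable, it is unaffected.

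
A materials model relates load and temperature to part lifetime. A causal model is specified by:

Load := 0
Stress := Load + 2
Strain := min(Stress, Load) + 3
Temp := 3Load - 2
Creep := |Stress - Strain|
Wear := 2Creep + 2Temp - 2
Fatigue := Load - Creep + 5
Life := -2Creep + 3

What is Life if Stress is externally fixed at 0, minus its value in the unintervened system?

do(Stress=0) replaces the equation Stress := Load + 2 with the constant Stress = 0.
Strain = min(Stress, Load) + 3  [with Stress=0, Load=0]  = 3
Creep = |Stress - Strain|  [with Stress=0, Strain=3]  = 3
Life = -2Creep + 3  [with Creep=3]  = -3
Without intervention: Stress = Load + 2  [with Load=0]  = 2; Strain = min(Stress, Load) + 3  [with Stress=2, Load=0]  = 3; Creep = |Stress - Strain|  [with Stress=2, Strain=3]  = 1; Life = -2Creep + 3  [with Creep=1]  = 1.
Change = -3 − 1 = -4.

-4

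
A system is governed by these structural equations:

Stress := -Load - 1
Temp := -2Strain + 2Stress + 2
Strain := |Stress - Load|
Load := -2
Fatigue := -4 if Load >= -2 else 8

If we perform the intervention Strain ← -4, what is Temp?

The intervention breaks the incoming arrows to Strain: Strain := |Stress - Load| no longer applies, and Strain = -4.
Stress = -Load - 1  [with Load=-2]  = 1
Temp = -2Strain + 2Stress + 2  [with Strain=-4, Stress=1]  = 12

12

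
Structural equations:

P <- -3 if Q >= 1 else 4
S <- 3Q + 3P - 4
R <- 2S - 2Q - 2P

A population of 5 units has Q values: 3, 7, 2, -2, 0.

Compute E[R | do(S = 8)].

12.4

Every unit gets S=8 under the intervention. R values become 16, 8, 18, 12, 8; E[R|do(S=8)] = 12.4.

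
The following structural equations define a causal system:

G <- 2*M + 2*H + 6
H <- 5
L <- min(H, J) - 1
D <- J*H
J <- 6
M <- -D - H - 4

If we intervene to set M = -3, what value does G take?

Intervening sets M = -3 and removes its equation (M <- -D - H - 4).
G = 2*M + 2*H + 6  [with M=-3, H=5]  = 10

10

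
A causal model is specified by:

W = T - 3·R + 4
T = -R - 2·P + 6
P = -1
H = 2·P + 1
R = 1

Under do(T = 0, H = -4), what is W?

1

The joint intervention fixes T = 0, H = -4, removing each variable's own equation.
W = T - 3·R + 4  [with T=0, R=1]  = 1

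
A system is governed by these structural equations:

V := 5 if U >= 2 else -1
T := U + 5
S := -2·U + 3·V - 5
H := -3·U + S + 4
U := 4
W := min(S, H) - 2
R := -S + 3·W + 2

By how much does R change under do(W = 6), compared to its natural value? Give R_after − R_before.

Intervening sets W = 6 and removes its equation (W := min(S, H) - 2).
V = 5 if U >= 2 else -1  [with U=4]  = 5
S = -2·U + 3·V - 5  [with U=4, V=5]  = 2
R = -S + 3·W + 2  [with S=2, W=6]  = 18
Without intervention: V = 5 if U >= 2 else -1  [with U=4]  = 5; S = -2·U + 3·V - 5  [with U=4, V=5]  = 2; H = -3·U + S + 4  [with U=4, S=2]  = -6; W = min(S, H) - 2  [with S=2, H=-6]  = -8; R = -S + 3·W + 2  [with S=2, W=-8]  = -24.
Change = 18 − (-24) = 42.

42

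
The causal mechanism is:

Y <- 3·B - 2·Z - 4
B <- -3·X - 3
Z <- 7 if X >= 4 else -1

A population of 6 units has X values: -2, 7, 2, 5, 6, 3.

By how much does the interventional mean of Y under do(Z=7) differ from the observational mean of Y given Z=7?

The intervention sets Z=7 in all 6 units regardless of X. Recomputing Y per unit gives -9, -90, -45, -72, -81, -54; average -58.5.
Conditioning on Z=7 selects the 3 unit(s) with X ∈ {7, 5, 6}. Their Y values: -90, -72, -81. Mean = -81.
Difference = -58.5 − (-81) = 22.5.

22.5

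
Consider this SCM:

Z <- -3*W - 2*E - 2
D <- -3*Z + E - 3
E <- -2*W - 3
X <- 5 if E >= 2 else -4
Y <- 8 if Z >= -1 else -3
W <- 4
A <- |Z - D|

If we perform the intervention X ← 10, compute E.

-11

Under do(X=10), the mechanism X <- 5 if E >= 2 else -4 is discarded; X is fixed at 10.
E is not downstream of the intervention, so its value is determined by the original equations.
E = -2*W - 3  [with W=4]  = -11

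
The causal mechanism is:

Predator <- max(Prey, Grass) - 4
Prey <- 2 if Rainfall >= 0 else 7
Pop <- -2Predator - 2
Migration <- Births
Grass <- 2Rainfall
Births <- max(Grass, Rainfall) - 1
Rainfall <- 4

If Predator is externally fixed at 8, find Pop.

The intervention breaks the incoming arrows to Predator: Predator <- max(Prey, Grass) - 4 no longer applies, and Predator = 8.
Pop = -2Predator - 2  [with Predator=8]  = -18

-18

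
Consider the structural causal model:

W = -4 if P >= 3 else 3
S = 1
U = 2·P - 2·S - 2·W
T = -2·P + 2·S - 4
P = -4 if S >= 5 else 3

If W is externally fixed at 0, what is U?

The intervention breaks the incoming arrows to W: W = -4 if P >= 3 else 3 no longer applies, and W = 0.
P = -4 if S >= 5 else 3  [with S=1]  = 3
U = 2·P - 2·S - 2·W  [with P=3, S=1, W=0]  = 4

4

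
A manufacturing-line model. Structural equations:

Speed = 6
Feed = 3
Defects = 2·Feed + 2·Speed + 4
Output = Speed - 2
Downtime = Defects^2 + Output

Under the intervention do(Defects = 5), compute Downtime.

29

do(Defects=5) replaces the equation Defects = 2·Feed + 2·Speed + 4 with the constant Defects = 5.
Output = Speed - 2  [with Speed=6]  = 4
Downtime = Defects^2 + Output  [with Defects=5, Output=4]  = 29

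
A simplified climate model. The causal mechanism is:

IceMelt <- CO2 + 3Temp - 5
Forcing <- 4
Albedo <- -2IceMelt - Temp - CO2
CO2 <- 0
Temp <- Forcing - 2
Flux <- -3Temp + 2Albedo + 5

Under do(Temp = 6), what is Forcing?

Under do(Temp=6), the mechanism Temp <- Forcing - 2 is discarded; Temp is fixed at 6.
Since Forcing is not a descendant of the intervened variable, it is unaffected.

4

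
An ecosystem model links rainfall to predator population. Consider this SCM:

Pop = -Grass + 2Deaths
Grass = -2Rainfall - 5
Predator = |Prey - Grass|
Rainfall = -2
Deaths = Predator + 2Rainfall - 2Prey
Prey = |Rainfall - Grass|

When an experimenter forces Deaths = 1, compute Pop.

3

The intervention breaks the incoming arrows to Deaths: Deaths = Predator + 2Rainfall - 2Prey no longer applies, and Deaths = 1.
Grass = -2Rainfall - 5  [with Rainfall=-2]  = -1
Pop = -Grass + 2Deaths  [with Grass=-1, Deaths=1]  = 3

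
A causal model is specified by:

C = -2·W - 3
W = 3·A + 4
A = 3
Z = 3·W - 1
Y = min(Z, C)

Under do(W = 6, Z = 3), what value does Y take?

-15

Setting W = 6, Z = 3 by intervention discards those variables' equations.
C = -2·W - 3  [with W=6]  = -15
Y = min(Z, C)  [with Z=3, C=-15]  = -15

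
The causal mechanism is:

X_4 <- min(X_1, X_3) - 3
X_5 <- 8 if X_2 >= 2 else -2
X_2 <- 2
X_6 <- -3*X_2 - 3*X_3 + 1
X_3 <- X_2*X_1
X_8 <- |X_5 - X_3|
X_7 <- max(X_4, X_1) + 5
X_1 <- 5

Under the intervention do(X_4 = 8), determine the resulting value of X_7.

13

The intervention breaks the incoming arrows to X_4: X_4 <- min(X_1, X_3) - 3 no longer applies, and X_4 = 8.
X_7 = max(X_4, X_1) + 5  [with X_4=8, X_1=5]  = 13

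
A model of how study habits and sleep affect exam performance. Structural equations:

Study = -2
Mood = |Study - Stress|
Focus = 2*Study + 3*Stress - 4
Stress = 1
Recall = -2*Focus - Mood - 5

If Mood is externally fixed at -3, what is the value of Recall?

8

Intervening sets Mood = -3 and removes its equation (Mood = |Study - Stress|).
Focus = 2*Study + 3*Stress - 4  [with Study=-2, Stress=1]  = -5
Recall = -2*Focus - Mood - 5  [with Focus=-5, Mood=-3]  = 8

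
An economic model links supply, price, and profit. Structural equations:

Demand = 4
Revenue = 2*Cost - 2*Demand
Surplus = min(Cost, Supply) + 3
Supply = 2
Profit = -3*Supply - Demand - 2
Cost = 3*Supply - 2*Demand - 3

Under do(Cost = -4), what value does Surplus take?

The intervention breaks the incoming arrows to Cost: Cost = 3*Supply - 2*Demand - 3 no longer applies, and Cost = -4.
Surplus = min(Cost, Supply) + 3  [with Cost=-4, Supply=2]  = -1

-1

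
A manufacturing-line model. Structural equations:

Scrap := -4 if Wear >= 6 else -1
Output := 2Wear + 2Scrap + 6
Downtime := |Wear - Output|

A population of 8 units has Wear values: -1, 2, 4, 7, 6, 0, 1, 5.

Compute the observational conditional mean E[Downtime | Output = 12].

6.5

Observing Output=12 restricts to units where Output's equation naturally yields 12: Wear ∈ {4, 7}. In that subpopulation Downtime = 8, 5, mean 6.5.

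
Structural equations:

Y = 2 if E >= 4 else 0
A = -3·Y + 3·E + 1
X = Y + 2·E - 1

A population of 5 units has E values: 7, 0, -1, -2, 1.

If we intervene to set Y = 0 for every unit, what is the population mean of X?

Under do(Y=0), Y's equation is replaced by Y=0 for every unit. Per-unit X: 13, -1, -3, -5, 1. Mean = 1.

1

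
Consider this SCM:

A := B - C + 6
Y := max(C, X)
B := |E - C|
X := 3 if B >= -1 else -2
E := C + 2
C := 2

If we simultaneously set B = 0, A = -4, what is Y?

Setting B = 0, A = -4 by intervention discards those variables' equations.
X = 3 if B >= -1 else -2  [with B=0]  = 3
Y = max(C, X)  [with C=2, X=3]  = 3

3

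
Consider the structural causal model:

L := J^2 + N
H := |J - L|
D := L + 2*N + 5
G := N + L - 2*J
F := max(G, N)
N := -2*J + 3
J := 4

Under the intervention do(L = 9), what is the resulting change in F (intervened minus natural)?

-2

The intervention breaks the incoming arrows to L: L := J^2 + N no longer applies, and L = 9.
N = -2*J + 3  [with J=4]  = -5
G = N + L - 2*J  [with N=-5, L=9, J=4]  = -4
F = max(G, N)  [with G=-4, N=-5]  = -4
Without intervention: N = -2*J + 3  [with J=4]  = -5; L = J^2 + N  [with J=4, N=-5]  = 11; G = N + L - 2*J  [with N=-5, L=11, J=4]  = -2; F = max(G, N)  [with G=-2, N=-5]  = -2.
Change = -4 − (-2) = -2.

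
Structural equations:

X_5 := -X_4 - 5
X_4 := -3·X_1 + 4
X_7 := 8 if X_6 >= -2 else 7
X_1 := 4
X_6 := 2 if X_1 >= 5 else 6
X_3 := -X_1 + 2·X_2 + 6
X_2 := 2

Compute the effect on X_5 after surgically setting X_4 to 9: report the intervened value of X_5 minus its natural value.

Intervening sets X_4 = 9 and removes its equation (X_4 := -3·X_1 + 4).
X_5 = -X_4 - 5  [with X_4=9]  = -14
Without intervention: X_4 = -3·X_1 + 4  [with X_1=4]  = -8; X_5 = -X_4 - 5  [with X_4=-8]  = 3.
Change = -14 − 3 = -17.

-17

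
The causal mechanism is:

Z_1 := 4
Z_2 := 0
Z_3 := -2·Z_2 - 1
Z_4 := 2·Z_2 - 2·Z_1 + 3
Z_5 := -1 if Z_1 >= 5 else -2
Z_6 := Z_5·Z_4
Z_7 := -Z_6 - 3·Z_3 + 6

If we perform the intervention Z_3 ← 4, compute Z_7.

The intervention breaks the incoming arrows to Z_3: Z_3 := -2·Z_2 - 1 no longer applies, and Z_3 = 4.
Z_4 = 2·Z_2 - 2·Z_1 + 3  [with Z_2=0, Z_1=4]  = -5
Z_5 = -1 if Z_1 >= 5 else -2  [with Z_1=4]  = -2
Z_6 = Z_5·Z_4  [with Z_5=-2, Z_4=-5]  = 10
Z_7 = -Z_6 - 3·Z_3 + 6  [with Z_6=10, Z_3=4]  = -16

-16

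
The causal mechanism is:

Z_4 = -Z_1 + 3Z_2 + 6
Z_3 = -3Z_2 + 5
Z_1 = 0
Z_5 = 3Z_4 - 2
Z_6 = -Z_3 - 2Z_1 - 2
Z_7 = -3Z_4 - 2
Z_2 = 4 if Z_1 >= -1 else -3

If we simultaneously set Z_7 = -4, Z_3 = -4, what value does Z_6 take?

Setting Z_7 = -4, Z_3 = -4 by intervention discards those variables' equations.
Z_6 = -Z_3 - 2Z_1 - 2  [with Z_3=-4, Z_1=0]  = 2

2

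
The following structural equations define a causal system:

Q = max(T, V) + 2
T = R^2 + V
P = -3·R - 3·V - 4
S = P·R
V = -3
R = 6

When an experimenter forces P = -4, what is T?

33

do(P=-4) replaces the equation P = -3·R - 3·V - 4 with the constant P = -4.
T is not downstream of the intervention, so its value is determined by the original equations.
T = R^2 + V  [with R=6, V=-3]  = 33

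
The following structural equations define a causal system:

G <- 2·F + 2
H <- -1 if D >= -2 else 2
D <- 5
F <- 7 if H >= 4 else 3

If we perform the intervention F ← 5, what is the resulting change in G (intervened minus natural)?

The intervention breaks the incoming arrows to F: F <- 7 if H >= 4 else 3 no longer applies, and F = 5.
G = 2·F + 2  [with F=5]  = 12
Without intervention: H = -1 if D >= -2 else 2  [with D=5]  = -1; F = 7 if H >= 4 else 3  [with H=-1]  = 3; G = 2·F + 2  [with F=3]  = 8.
Change = 12 − 8 = 4.

4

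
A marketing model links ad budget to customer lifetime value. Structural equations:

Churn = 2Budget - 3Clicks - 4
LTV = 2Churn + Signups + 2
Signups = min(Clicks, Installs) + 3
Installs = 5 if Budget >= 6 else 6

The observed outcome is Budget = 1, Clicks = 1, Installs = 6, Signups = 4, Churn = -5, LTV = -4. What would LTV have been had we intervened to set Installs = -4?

The intervention breaks the incoming arrows to Installs: Installs = 5 if Budget >= 6 else 6 no longer applies, and Installs = -4.
Signups = min(Clicks, Installs) + 3  [with Clicks=1, Installs=-4]  = -1
Churn = 2Budget - 3Clicks - 4  [with Budget=1, Clicks=1]  = -5
LTV = 2Churn + Signups + 2  [with Churn=-5, Signups=-1]  = -9

-9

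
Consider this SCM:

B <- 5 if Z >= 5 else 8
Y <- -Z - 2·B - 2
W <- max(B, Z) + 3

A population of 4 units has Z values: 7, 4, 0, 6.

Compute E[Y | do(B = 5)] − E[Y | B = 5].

The intervention sets B=5 in all 4 units regardless of Z. Recomputing Y per unit gives -19, -16, -12, -18; average -16.25.
E[Y|B=5] averages over only the 2 units with B=5 (Z = 7, 6): Y = -19, -18, mean -18.5.
Difference = -16.25 − (-18.5) = 2.25.

2.25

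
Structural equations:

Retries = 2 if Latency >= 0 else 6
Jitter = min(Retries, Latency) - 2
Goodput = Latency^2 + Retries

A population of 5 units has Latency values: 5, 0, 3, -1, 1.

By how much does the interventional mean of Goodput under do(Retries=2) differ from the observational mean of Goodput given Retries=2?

-1.55

do(Retries=2) breaks Retries's dependence on Latency. With Retries=2 fixed, Goodput across the units is 27, 2, 11, 3, 3, mean 9.2.
Observing Retries=2 restricts to units where Retries's equation naturally yields 2: Latency ∈ {5, 0, 3, 1}. In that subpopulation Goodput = 27, 2, 11, 3, mean 10.75.
Difference = 9.2 − 10.75 = -1.55.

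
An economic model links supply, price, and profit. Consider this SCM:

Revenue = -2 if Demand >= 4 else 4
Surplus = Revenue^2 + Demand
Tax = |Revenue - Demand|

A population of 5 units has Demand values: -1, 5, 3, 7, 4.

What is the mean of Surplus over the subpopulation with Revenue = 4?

17

Observing Revenue=4 restricts to units where Revenue's equation naturally yields 4: Demand ∈ {-1, 3}. In that subpopulation Surplus = 15, 19, mean 17.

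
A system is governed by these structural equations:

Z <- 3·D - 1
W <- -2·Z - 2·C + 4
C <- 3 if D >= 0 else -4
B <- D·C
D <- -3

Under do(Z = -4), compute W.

do(Z=-4) replaces the equation Z <- 3·D - 1 with the constant Z = -4.
C = 3 if D >= 0 else -4  [with D=-3]  = -4
W = -2·Z - 2·C + 4  [with Z=-4, C=-4]  = 20

20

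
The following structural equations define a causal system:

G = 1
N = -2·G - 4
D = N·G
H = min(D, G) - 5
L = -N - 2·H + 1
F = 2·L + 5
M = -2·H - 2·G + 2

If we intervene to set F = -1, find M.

Intervening sets F = -1 and removes its equation (F = 2·L + 5).
No directed path runs from F to M, so M keeps its natural value.
N = -2·G - 4  [with G=1]  = -6
D = N·G  [with N=-6, G=1]  = -6
H = min(D, G) - 5  [with D=-6, G=1]  = -11
M = -2·H - 2·G + 2  [with H=-11, G=1]  = 22

22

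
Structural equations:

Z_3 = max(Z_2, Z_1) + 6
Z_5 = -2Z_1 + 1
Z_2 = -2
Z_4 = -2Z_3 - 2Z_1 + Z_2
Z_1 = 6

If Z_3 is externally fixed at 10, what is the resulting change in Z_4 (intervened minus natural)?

4

The intervention breaks the incoming arrows to Z_3: Z_3 = max(Z_2, Z_1) + 6 no longer applies, and Z_3 = 10.
Z_4 = -2Z_3 - 2Z_1 + Z_2  [with Z_3=10, Z_1=6, Z_2=-2]  = -34
Without intervention: Z_3 = max(Z_2, Z_1) + 6  [with Z_2=-2, Z_1=6]  = 12; Z_4 = -2Z_3 - 2Z_1 + Z_2  [with Z_3=12, Z_1=6, Z_2=-2]  = -38.
Change = -34 − (-38) = 4.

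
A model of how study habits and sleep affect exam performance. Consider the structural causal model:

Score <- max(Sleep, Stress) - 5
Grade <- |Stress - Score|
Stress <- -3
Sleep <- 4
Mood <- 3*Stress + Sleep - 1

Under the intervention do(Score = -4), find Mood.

The intervention breaks the incoming arrows to Score: Score <- max(Sleep, Stress) - 5 no longer applies, and Score = -4.
Mood is not downstream of the intervention, so its value is determined by the original equations.
Mood = 3*Stress + Sleep - 1  [with Stress=-3, Sleep=4]  = -6

-6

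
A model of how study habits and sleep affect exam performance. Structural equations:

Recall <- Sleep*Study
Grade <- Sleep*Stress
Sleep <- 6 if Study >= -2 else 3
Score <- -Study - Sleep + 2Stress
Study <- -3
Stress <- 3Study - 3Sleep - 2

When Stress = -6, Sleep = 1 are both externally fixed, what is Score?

-10

The joint intervention fixes Stress = -6, Sleep = 1, removing each variable's own equation.
Score = -Study - Sleep + 2Stress  [with Study=-3, Sleep=1, Stress=-6]  = -10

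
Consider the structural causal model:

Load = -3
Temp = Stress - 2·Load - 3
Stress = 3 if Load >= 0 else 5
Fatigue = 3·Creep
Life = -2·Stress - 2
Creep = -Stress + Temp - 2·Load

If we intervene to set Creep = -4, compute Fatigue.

Intervening sets Creep = -4 and removes its equation (Creep = -Stress + Temp - 2·Load).
Fatigue = 3·Creep  [with Creep=-4]  = -12

-12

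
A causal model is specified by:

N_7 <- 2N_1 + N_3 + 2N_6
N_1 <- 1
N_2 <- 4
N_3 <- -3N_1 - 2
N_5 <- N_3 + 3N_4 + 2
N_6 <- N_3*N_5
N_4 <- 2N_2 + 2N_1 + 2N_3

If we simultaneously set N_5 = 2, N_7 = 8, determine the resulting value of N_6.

Under do(N_5 = 2, N_7 = 8), each intervened variable's structural equation is replaced by its fixed value.
N_3 = -3N_1 - 2  [with N_1=1]  = -5
N_6 = N_3*N_5  [with N_3=-5, N_5=2]  = -10

-10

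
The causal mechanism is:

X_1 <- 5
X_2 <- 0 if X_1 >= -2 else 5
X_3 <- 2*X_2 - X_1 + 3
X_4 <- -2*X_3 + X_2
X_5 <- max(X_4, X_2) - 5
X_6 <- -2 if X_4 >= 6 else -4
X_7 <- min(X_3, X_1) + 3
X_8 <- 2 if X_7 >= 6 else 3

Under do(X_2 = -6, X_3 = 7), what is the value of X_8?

The joint intervention fixes X_2 = -6, X_3 = 7, removing each variable's own equation.
X_7 = min(X_3, X_1) + 3  [with X_3=7, X_1=5]  = 8
X_8 = 2 if X_7 >= 6 else 3  [with X_7=8]  = 2

2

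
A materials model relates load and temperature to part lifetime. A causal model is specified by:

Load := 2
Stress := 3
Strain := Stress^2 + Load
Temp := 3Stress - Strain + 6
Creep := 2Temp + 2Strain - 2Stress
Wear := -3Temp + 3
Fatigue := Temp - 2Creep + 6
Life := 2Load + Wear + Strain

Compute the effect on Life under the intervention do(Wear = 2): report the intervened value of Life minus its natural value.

Intervening sets Wear = 2 and removes its equation (Wear := -3Temp + 3).
Strain = Stress^2 + Load  [with Stress=3, Load=2]  = 11
Life = 2Load + Wear + Strain  [with Load=2, Wear=2, Strain=11]  = 17
Without intervention: Strain = Stress^2 + Load  [with Stress=3, Load=2]  = 11; Temp = 3Stress - Strain + 6  [with Stress=3, Strain=11]  = 4; Wear = -3Temp + 3  [with Temp=4]  = -9; Life = 2Load + Wear + Strain  [with Load=2, Wear=-9, Strain=11]  = 6.
Change = 17 − 6 = 11.

11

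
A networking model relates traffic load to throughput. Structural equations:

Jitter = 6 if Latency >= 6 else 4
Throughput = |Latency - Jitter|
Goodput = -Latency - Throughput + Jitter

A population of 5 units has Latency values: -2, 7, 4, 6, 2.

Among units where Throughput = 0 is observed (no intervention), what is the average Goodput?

Conditioning on Throughput=0 selects the 2 unit(s) with Latency ∈ {4, 6}. Their Goodput values: 0, 0. Mean = 0.

0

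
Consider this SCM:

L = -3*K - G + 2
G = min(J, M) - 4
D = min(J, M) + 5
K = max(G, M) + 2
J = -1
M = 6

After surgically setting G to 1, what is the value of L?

Under do(G=1), the mechanism G = min(J, M) - 4 is discarded; G is fixed at 1.
K = max(G, M) + 2  [with G=1, M=6]  = 8
L = -3*K - G + 2  [with K=8, G=1]  = -23

-23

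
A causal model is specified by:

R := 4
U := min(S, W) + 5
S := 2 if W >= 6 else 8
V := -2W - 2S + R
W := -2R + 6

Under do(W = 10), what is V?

do(W=10) replaces the equation W := -2R + 6 with the constant W = 10.
S = 2 if W >= 6 else 8  [with W=10]  = 2
V = -2W - 2S + R  [with W=10, S=2, R=4]  = -20

-20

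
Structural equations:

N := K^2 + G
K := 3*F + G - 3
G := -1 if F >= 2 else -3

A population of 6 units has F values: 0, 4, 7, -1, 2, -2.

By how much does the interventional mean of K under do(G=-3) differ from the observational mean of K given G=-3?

8

Under do(G=-3), G's equation is replaced by G=-3 for every unit. Per-unit K: -6, 6, 15, -9, 0, -12. Mean = -1.
Conditioning on G=-3 selects the 3 unit(s) with F ∈ {0, -1, -2}. Their K values: -6, -9, -12. Mean = -9.
Difference = -1 − (-9) = 8.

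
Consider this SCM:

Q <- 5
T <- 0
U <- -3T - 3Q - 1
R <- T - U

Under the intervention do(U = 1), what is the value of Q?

5

Under do(U=1), the mechanism U <- -3T - 3Q - 1 is discarded; U is fixed at 1.
Q is not downstream of the intervention, so its value is determined by the original equations.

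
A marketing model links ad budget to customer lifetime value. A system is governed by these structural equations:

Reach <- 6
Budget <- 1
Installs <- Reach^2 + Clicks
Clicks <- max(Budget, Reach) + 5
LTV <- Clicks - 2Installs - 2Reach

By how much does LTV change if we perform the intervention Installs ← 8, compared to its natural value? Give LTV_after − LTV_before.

78

Intervening sets Installs = 8 and removes its equation (Installs <- Reach^2 + Clicks).
Clicks = max(Budget, Reach) + 5  [with Budget=1, Reach=6]  = 11
LTV = Clicks - 2Installs - 2Reach  [with Clicks=11, Installs=8, Reach=6]  = -17
Without intervention: Clicks = max(Budget, Reach) + 5  [with Budget=1, Reach=6]  = 11; Installs = Reach^2 + Clicks  [with Reach=6, Clicks=11]  = 47; LTV = Clicks - 2Installs - 2Reach  [with Clicks=11, Installs=47, Reach=6]  = -95.
Change = -17 − (-95) = 78.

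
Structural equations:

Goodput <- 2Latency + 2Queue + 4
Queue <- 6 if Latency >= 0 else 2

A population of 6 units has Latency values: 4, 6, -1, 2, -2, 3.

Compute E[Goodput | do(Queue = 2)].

12

The intervention sets Queue=2 in all 6 units regardless of Latency. Recomputing Goodput per unit gives 16, 20, 6, 12, 4, 14; average 12.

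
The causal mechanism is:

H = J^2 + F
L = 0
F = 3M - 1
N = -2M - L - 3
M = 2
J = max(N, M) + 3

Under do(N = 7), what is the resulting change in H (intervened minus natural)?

75

The intervention breaks the incoming arrows to N: N = -2M - L - 3 no longer applies, and N = 7.
J = max(N, M) + 3  [with N=7, M=2]  = 10
F = 3M - 1  [with M=2]  = 5
H = J^2 + F  [with J=10, F=5]  = 105
Without intervention: N = -2M - L - 3  [with M=2, L=0]  = -7; J = max(N, M) + 3  [with N=-7, M=2]  = 5; F = 3M - 1  [with M=2]  = 5; H = J^2 + F  [with J=5, F=5]  = 30.
Change = 105 − 30 = 75.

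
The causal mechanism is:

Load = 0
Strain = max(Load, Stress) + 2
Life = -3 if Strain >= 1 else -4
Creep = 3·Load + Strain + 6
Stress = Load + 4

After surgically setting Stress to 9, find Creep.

17

Under do(Stress=9), the mechanism Stress = Load + 4 is discarded; Stress is fixed at 9.
Strain = max(Load, Stress) + 2  [with Load=0, Stress=9]  = 11
Creep = 3·Load + Strain + 6  [with Load=0, Strain=11]  = 17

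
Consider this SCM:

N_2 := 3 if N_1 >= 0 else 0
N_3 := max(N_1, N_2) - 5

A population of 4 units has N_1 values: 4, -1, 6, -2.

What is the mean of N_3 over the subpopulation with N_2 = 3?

0

Observing N_2=3 restricts to units where N_2's equation naturally yields 3: N_1 ∈ {4, 6}. In that subpopulation N_3 = -1, 1, mean 0.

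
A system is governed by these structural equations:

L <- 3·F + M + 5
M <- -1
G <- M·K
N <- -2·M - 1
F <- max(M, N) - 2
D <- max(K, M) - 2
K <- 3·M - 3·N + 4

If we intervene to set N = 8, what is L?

22

Under do(N=8), the mechanism N <- -2·M - 1 is discarded; N is fixed at 8.
F = max(M, N) - 2  [with M=-1, N=8]  = 6
L = 3·F + M + 5  [with F=6, M=-1]  = 22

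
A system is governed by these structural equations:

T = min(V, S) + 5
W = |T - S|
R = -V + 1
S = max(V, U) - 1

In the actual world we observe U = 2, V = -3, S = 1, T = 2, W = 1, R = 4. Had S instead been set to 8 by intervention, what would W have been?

6

do(S=8) replaces the equation S = max(V, U) - 1 with the constant S = 8.
T = min(V, S) + 5  [with V=-3, S=8]  = 2
W = |T - S|  [with T=2, S=8]  = 6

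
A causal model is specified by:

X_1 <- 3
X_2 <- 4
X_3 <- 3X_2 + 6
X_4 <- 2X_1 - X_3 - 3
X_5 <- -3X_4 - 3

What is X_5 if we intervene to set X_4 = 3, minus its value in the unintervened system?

Intervening sets X_4 = 3 and removes its equation (X_4 <- 2X_1 - X_3 - 3).
X_5 = -3X_4 - 3  [with X_4=3]  = -12
Without intervention: X_3 = 3X_2 + 6  [with X_2=4]  = 18; X_4 = 2X_1 - X_3 - 3  [with X_1=3, X_3=18]  = -15; X_5 = -3X_4 - 3  [with X_4=-15]  = 42.
Change = -12 − 42 = -54.

-54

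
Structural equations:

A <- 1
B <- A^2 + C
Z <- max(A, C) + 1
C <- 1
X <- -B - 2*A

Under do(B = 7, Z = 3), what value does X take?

-9

Setting B = 7, Z = 3 by intervention discards those variables' equations.
X = -B - 2*A  [with B=7, A=1]  = -9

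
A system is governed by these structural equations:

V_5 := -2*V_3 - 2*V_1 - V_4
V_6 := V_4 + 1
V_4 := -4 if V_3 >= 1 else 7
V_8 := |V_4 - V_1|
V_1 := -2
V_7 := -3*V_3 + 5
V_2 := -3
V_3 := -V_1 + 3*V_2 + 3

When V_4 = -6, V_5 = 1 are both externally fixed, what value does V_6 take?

-5

The joint intervention fixes V_4 = -6, V_5 = 1, removing each variable's own equation.
V_6 = V_4 + 1  [with V_4=-6]  = -5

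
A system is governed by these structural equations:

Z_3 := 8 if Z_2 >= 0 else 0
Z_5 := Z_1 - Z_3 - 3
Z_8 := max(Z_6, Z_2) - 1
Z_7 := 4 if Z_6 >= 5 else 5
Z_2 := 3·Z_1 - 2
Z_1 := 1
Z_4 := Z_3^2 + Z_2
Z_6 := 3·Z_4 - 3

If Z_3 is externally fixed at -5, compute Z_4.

26

The intervention breaks the incoming arrows to Z_3: Z_3 := 8 if Z_2 >= 0 else 0 no longer applies, and Z_3 = -5.
Z_2 = 3·Z_1 - 2  [with Z_1=1]  = 1
Z_4 = Z_3^2 + Z_2  [with Z_3=-5, Z_2=1]  = 26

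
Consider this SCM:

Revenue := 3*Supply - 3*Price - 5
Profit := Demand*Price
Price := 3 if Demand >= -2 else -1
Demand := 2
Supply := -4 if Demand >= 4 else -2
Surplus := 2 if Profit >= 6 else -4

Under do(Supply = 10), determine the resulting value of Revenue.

The intervention breaks the incoming arrows to Supply: Supply := -4 if Demand >= 4 else -2 no longer applies, and Supply = 10.
Price = 3 if Demand >= -2 else -1  [with Demand=2]  = 3
Revenue = 3*Supply - 3*Price - 5  [with Supply=10, Price=3]  = 16

16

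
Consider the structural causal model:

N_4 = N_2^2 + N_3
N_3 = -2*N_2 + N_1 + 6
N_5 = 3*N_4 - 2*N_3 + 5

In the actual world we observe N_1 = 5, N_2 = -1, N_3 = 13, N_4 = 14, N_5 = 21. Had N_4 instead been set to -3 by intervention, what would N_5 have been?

Intervening sets N_4 = -3 and removes its equation (N_4 = N_2^2 + N_3).
N_3 = -2*N_2 + N_1 + 6  [with N_2=-1, N_1=5]  = 13
N_5 = 3*N_4 - 2*N_3 + 5  [with N_4=-3, N_3=13]  = -30

-30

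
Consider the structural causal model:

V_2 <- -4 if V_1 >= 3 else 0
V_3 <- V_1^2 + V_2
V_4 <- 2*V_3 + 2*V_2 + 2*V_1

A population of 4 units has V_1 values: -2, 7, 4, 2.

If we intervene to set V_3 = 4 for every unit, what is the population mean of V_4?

9.5

do(V_3=4) breaks V_3's dependence on V_1. With V_3=4 fixed, V_4 across the units is 4, 14, 8, 12, mean 9.5.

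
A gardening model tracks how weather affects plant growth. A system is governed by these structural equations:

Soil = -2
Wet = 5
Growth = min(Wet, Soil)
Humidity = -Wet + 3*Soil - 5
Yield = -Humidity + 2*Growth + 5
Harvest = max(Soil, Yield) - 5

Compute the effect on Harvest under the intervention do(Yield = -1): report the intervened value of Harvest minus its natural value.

-18

The intervention breaks the incoming arrows to Yield: Yield = -Humidity + 2*Growth + 5 no longer applies, and Yield = -1.
Harvest = max(Soil, Yield) - 5  [with Soil=-2, Yield=-1]  = -6
Without intervention: Growth = min(Wet, Soil)  [with Wet=5, Soil=-2]  = -2; Humidity = -Wet + 3*Soil - 5  [with Wet=5, Soil=-2]  = -16; Yield = -Humidity + 2*Growth + 5  [with Humidity=-16, Growth=-2]  = 17; Harvest = max(Soil, Yield) - 5  [with Soil=-2, Yield=17]  = 12.
Change = -6 − 12 = -18.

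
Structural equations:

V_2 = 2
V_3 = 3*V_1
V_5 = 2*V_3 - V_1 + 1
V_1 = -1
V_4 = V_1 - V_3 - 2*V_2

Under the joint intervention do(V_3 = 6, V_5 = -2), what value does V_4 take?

-11

The joint intervention fixes V_3 = 6, V_5 = -2, removing each variable's own equation.
V_4 = V_1 - V_3 - 2*V_2  [with V_1=-1, V_3=6, V_2=2]  = -11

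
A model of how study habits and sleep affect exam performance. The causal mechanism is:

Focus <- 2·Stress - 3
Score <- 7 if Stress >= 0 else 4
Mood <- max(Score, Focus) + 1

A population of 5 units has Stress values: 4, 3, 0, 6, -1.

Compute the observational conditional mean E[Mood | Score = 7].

8.5

Conditioning on Score=7 selects the 4 unit(s) with Stress ∈ {4, 3, 0, 6}. Their Mood values: 8, 8, 8, 10. Mean = 8.5.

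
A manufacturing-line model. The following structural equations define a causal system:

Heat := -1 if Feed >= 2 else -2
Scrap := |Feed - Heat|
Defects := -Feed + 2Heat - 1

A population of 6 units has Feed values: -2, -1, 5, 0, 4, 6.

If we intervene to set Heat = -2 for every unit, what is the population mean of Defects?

The intervention sets Heat=-2 in all 6 units regardless of Feed. Recomputing Defects per unit gives -3, -4, -10, -5, -9, -11; average -7.

-7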